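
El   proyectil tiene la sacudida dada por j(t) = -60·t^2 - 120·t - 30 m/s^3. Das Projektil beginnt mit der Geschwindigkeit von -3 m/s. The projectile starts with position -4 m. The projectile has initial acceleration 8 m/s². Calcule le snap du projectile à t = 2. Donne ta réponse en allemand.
Um dies zu lösen, müssen wir 1 Ableitung unserer Gleichung für den Ruck j(t) = -60·t^2 - 120·t - 30 nehmen. Die Ableitung von dem Ruck ergibt den Snap: s(t) = -120·t - 120. Mit s(t) = -120·t - 120 und Einsetzen von t = 2, finden wir s = -360.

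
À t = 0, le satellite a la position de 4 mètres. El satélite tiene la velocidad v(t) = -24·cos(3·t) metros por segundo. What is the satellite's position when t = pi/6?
To find the answer, we compute 1 antiderivative of v(t) = -24·cos(3·t). The integral of velocity, with x(0) = 4, gives position: x(t) = 4 - 8·sin(3·t). Using x(t) = 4 - 8·sin(3·t) and substituting t = pi/6, we find x = -4.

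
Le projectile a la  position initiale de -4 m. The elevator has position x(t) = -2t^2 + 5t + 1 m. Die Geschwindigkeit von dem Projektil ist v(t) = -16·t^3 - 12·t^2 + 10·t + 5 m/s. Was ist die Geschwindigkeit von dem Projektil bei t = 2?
Mit v(t) = -16·t^3 - 12·t^2 + 10·t + 5 und Einsetzen von t = 2, finden wir v = -151.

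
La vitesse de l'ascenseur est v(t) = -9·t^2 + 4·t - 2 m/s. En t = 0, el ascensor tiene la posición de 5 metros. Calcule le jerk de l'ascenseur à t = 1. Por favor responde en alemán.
Wir müssen unsere Gleichung für die Geschwindigkeit v(t) = -9·t^2 + 4·t - 2 2-mal ableiten. Die Ableitung von der Geschwindigkeit ergibt die Beschleunigung: a(t) = 4 - 18·t. Die Ableitung von der Beschleunigung ergibt den Ruck: j(t) = -18. Aus der Gleichung für den Ruck j(t) = -18, setzen wir t = 1 ein und erhalten j = -18.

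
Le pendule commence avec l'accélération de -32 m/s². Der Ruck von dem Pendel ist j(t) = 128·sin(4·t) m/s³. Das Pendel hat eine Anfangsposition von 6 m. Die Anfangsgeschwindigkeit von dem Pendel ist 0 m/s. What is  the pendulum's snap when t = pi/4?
We must differentiate our jerk equation j(t) = 128·sin(4·t) 1 time. Taking d/dt of j(t), we find s(t) = 512·cos(4·t). Using s(t) = 512·cos(4·t) and substituting t = pi/4, we find s = -512.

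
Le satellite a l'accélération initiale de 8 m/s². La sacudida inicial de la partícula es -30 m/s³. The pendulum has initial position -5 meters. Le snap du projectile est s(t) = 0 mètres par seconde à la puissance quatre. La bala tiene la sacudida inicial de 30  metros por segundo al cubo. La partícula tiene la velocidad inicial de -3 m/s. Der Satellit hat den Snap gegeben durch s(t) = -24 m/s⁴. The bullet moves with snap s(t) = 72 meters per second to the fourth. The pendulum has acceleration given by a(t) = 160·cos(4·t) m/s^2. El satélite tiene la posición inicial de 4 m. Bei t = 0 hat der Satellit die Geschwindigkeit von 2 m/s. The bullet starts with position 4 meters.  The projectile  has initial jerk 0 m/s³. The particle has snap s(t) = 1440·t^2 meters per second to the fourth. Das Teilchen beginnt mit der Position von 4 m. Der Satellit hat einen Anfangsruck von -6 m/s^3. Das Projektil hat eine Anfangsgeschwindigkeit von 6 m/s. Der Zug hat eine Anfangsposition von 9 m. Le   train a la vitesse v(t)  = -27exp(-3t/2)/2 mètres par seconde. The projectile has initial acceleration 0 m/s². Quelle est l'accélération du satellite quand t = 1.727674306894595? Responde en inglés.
We must find the antiderivative of our snap equation s(t) = -24 2 times. Finding the antiderivative of s(t) and using j(0) = -6: j(t) = -24·t - 6. The integral of jerk is acceleration. Using a(0) = 8, we get a(t) = -12·t^2 - 6·t + 8. From the given acceleration equation a(t) = -12·t^2 - 6·t + 8, we substitute t = 1.727674306894595 to get a = -38.1843479698122.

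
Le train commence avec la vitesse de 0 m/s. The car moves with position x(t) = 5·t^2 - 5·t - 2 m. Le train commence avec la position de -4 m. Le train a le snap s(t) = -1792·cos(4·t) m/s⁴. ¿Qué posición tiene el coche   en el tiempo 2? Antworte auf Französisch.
En utilisant x(t) = 5·t^2 - 5·t - 2 et en substituant t = 2, nous trouvons x = 8.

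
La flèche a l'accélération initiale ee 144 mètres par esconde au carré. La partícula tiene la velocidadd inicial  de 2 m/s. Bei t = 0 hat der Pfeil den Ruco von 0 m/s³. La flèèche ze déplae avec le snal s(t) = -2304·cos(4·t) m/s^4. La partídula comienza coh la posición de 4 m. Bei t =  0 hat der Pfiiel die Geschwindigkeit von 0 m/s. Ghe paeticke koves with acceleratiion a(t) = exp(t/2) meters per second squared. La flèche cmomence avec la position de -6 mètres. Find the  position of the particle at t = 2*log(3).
Starting from acceleration a(t) = exp(t/2), we take 2 antiderivatives. Taking ∫a(t)dt and applying v(0) = 2, we find v(t) = 2·exp(t/2). Finding the integral of v(t) and using x(0) = 4: x(t) = 4·exp(t/2). Using x(t) = 4·exp(t/2) and substituting t = 2*log(3), we find x = 12.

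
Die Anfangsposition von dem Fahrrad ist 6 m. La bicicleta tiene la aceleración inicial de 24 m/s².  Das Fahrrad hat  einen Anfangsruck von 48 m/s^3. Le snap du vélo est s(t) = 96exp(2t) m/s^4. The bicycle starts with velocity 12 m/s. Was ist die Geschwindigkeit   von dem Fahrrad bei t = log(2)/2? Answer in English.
To solve this, we need to take 3 antiderivatives of our snap equation s(t) = 96·exp(2·t). Finding the integral of s(t) and using j(0) = 48: j(t) = 48·exp(2·t). The integral of jerk, with a(0) = 24, gives acceleration: a(t) = 24·exp(2·t). The antiderivative of acceleration, with v(0) = 12, gives velocity: v(t) = 12·exp(2·t). We have velocity v(t) = 12·exp(2·t). Substituting t = log(2)/2: v(log(2)/2) = 24.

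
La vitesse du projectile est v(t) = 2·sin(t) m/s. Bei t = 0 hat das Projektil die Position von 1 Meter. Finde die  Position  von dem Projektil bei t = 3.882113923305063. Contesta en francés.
Nous devons intégrer notre équation de la vitesse v(t) = 2·sin(t) 1 fois. En prenant ∫v(t)dt et en appliquant x(0) = 1, nous trouvons x(t) = 3 - 2·cos(t). Nous avons la position x(t) = 3 - 2·cos(t). En substituant t = 3.882113923305063: x(3.882113923305063) = 4.47623394509737.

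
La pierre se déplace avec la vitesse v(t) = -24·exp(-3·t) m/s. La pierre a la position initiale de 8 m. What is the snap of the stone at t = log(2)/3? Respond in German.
Um dies zu lösen, müssen wir 3 Ableitungen unserer Gleichung für die Geschwindigkeit v(t) = -24·exp(-3·t) nehmen. Die Ableitung von der Geschwindigkeit ergibt die Beschleunigung: a(t) = 72·exp(-3·t). Die Ableitung von der Beschleunigung ergibt den Ruck: j(t) = -216·exp(-3·t). Mit d/dt von j(t) finden wir s(t) = 648·exp(-3·t). Mit s(t) = 648·exp(-3·t) und Einsetzen von t = log(2)/3, finden wir s = 324.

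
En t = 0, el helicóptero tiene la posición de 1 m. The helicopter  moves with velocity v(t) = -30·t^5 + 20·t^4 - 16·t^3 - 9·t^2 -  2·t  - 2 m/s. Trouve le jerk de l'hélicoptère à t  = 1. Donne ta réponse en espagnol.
Para resolver esto, necesitamos tomar 2 derivadas de nuestra ecuación de la velocidad v(t) = -30·t^5 + 20·t^4 - 16·t^3 - 9·t^2 - 2·t - 2. Tomando d/dt de v(t), encontramos a(t) = -150·t^4 + 80·t^3 - 48·t^2 - 18·t - 2. Derivando la aceleración, obtenemos la sacudida: j(t) = -600·t^3 + 240·t^2 - 96·t - 18. Tenemos la sacudida j(t) = -600·t^3 + 240·t^2 - 96·t - 18. Sustituyendo t = 1: j(1) = -474.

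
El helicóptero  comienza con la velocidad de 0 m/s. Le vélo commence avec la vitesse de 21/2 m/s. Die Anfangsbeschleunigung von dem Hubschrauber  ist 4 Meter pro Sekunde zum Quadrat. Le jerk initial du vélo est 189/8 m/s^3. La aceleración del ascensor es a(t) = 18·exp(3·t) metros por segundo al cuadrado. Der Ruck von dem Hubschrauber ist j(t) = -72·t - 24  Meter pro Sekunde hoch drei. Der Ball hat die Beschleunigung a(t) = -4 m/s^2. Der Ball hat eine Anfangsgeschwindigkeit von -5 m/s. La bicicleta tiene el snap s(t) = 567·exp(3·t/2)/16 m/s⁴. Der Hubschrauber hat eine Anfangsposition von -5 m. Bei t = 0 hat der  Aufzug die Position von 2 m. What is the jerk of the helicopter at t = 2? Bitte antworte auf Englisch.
Using j(t) = -72·t - 24 and substituting t = 2, we find j = -168.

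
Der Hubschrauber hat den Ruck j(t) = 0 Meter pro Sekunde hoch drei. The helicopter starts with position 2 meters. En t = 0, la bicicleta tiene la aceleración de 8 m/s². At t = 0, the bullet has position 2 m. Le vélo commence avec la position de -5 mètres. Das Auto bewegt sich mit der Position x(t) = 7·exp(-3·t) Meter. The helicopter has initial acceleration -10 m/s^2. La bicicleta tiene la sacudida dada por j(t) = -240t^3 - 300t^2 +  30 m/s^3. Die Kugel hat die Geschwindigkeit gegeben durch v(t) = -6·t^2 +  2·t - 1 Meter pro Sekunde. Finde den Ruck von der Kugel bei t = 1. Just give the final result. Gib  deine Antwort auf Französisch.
La réponse est -12.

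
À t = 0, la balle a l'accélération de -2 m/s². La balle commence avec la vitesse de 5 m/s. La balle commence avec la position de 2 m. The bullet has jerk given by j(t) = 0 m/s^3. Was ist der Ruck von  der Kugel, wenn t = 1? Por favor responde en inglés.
Using j(t) = 0 and substituting t = 1, we find j = 0.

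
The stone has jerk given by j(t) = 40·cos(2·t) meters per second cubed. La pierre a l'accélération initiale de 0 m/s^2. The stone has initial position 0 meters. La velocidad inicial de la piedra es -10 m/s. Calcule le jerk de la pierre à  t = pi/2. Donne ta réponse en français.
En utilisant j(t) = 40·cos(2·t) et en substituant t = pi/2, nous trouvons j = -40.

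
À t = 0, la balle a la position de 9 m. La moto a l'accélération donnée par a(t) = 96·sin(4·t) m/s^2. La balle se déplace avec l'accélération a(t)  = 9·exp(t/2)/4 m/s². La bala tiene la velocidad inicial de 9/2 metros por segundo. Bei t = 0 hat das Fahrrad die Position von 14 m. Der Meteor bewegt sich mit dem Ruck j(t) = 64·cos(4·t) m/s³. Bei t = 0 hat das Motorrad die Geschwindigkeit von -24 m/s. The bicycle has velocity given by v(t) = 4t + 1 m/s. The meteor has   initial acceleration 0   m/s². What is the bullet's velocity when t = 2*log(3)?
To solve this, we need to take 1 integral of our acceleration equation a(t) = 9·exp(t/2)/4. The antiderivative of acceleration is velocity. Using v(0) = 9/2, we get v(t) = 9·exp(t/2)/2. We have velocity v(t) = 9·exp(t/2)/2. Substituting t = 2*log(3): v(2*log(3)) = 27/2.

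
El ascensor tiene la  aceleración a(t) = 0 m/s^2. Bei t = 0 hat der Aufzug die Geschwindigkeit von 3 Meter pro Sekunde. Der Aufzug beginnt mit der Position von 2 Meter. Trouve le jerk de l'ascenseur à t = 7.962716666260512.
Pour résoudre ceci, nous devons prendre 1 dérivée de notre équation de l'accélération a(t) = 0. En prenant d/dt de a(t), nous trouvons j(t) = 0. De l'équation du jerk j(t) = 0, nous substituons t = 7.962716666260512 pour obtenir j = 0.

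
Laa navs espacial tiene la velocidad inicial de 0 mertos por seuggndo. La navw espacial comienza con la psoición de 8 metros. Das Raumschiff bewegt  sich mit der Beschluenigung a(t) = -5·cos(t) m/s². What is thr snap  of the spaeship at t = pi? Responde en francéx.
Pour résoudre ceci, nous devons prendre 2 dérivées de notre équation de l'accélération a(t) = -5·cos(t). En dérivant l'accélération, nous obtenons le jerk: j(t) = 5·sin(t). En dérivant le jerk, nous obtenons le snap: s(t) = 5·cos(t). En utilisant s(t) = 5·cos(t) et en substituant t = pi, nous trouvons s = -5.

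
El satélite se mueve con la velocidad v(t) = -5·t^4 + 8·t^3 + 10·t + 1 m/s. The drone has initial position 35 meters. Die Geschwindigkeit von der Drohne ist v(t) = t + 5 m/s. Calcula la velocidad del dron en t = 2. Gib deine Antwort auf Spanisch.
Usando v(t) = t + 5 y sustituyendo t = 2, encontramos v = 7.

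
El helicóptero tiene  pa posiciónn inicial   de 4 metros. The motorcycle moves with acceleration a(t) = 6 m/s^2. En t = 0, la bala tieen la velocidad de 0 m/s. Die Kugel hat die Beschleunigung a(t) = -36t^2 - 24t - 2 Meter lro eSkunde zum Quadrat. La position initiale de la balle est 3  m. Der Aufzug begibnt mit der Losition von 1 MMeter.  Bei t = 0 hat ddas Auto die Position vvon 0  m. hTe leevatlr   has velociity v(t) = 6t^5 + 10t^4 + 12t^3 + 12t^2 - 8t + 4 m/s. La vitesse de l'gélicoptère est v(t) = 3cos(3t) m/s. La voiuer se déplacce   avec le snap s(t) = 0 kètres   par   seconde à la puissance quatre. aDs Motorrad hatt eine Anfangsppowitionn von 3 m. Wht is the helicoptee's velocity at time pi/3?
From the given velocity equation v(t) = 3·cos(3·t), we substitute t = pi/3 to get v = -3.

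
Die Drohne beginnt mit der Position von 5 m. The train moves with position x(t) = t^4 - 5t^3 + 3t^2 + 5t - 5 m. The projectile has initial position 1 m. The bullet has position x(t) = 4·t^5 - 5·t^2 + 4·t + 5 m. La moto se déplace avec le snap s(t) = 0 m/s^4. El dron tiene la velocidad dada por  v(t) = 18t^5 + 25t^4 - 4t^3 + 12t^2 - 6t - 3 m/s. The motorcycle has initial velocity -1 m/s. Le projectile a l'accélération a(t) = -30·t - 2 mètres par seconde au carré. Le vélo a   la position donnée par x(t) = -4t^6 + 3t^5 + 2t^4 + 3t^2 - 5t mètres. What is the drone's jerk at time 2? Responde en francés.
Nous devons dériver notre équation de la vitesse v(t) = 18·t^5 + 25·t^4 - 4·t^3 + 12·t^2 - 6·t - 3 2 fois. En dérivant la vitesse, nous obtenons l'accélération: a(t) = 90·t^4 + 100·t^3 - 12·t^2 + 24·t - 6. En dérivant l'accélération, nous obtenons le jerk: j(t) = 360·t^3 + 300·t^2 - 24·t + 24. Nous avons le jerk j(t) = 360·t^3 + 300·t^2 - 24·t + 24. En substituant t = 2: j(2) = 4056.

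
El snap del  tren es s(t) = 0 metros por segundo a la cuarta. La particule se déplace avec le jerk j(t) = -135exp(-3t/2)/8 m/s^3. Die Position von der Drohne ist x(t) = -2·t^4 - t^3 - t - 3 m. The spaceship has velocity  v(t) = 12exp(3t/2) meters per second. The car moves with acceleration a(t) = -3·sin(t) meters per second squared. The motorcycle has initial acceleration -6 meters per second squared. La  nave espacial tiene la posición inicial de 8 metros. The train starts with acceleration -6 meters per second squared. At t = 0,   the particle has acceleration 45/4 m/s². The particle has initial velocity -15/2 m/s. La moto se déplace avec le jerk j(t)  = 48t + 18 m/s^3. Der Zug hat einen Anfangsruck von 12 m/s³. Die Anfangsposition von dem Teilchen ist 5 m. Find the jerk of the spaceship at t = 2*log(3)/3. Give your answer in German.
Um dies zu lösen, müssen wir 2 Ableitungen unserer Gleichung für die Geschwindigkeit v(t) = 12·exp(3·t/2) nehmen. Durch Ableiten von der Geschwindigkeit erhalten wir die Beschleunigung: a(t) = 18·exp(3·t/2). Die Ableitung von der Beschleunigung ergibt den Ruck: j(t) = 27·exp(3·t/2). Mit j(t) = 27·exp(3·t/2) und Einsetzen von t = 2*log(3)/3, finden wir j = 81.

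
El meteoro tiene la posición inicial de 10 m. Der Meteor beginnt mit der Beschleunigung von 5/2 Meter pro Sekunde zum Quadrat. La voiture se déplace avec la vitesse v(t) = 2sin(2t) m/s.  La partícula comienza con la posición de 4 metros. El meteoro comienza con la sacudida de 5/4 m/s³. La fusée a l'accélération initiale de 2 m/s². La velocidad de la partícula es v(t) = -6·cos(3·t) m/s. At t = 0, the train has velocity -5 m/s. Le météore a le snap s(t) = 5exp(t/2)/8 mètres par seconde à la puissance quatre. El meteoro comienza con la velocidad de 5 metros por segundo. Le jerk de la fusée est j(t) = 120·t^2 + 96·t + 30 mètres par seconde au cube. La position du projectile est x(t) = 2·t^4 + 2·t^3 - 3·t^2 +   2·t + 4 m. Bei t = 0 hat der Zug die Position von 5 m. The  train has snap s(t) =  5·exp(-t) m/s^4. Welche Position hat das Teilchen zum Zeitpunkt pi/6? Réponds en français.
Nous devons intégrer notre équation de la vitesse v(t) = -6·cos(3·t) 1 fois. L'intégrale de la vitesse est la position. En utilisant x(0) = 4, nous obtenons x(t) = 4 - 2·sin(3·t). En utilisant x(t) = 4 - 2·sin(3·t) et en substituant t = pi/6, nous trouvons x = 2.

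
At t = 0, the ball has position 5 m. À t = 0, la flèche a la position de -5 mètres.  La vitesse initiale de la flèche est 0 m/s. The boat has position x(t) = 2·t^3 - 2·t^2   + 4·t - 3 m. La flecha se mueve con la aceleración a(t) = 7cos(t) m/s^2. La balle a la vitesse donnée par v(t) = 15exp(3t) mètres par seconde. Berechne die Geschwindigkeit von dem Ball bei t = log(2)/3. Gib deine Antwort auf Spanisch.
De la ecuación de la velocidad v(t) = 15·exp(3·t), sustituimos t = log(2)/3 para obtener v = 30.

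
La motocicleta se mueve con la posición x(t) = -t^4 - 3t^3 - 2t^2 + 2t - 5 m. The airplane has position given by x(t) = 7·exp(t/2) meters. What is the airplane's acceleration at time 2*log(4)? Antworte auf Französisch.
Nous devons dériver notre équation de la position x(t) = 7·exp(t/2) 2 fois. En dérivant la position, nous obtenons la vitesse: v(t) = 7·exp(t/2)/2. En prenant d/dt de v(t), nous trouvons a(t) = 7·exp(t/2)/4. En utilisant a(t) = 7·exp(t/2)/4 et en substituant t = 2*log(4), nous trouvons a = 7.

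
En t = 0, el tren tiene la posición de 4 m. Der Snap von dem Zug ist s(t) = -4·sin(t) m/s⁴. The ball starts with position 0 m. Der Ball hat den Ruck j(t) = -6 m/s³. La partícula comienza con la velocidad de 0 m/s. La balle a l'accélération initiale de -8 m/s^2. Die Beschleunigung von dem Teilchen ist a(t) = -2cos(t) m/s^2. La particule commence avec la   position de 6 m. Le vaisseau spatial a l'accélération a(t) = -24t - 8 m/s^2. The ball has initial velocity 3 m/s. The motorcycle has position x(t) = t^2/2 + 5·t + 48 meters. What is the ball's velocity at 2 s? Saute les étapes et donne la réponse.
The velocity at t = 2 is v = -25.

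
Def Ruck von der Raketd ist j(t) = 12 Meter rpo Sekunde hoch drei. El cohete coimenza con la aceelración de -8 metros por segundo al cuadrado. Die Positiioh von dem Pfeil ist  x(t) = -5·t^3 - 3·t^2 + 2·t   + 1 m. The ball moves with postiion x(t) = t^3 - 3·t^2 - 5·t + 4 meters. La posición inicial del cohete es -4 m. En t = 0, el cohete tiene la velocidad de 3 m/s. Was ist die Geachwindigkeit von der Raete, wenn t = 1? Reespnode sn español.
Necesitamos integrar nuestra ecuación de la sacudida j(t) = 12 2 veces. La antiderivada de la sacudida es la aceleración. Usando a(0) = -8, obtenemos a(t) = 12·t - 8. La antiderivada de la aceleración, con v(0) = 3, da la velocidad: v(t) = 6·t^2 - 8·t + 3. De la ecuación de la velocidad v(t) = 6·t^2 - 8·t + 3, sustituimos t = 1 para obtener v = 1.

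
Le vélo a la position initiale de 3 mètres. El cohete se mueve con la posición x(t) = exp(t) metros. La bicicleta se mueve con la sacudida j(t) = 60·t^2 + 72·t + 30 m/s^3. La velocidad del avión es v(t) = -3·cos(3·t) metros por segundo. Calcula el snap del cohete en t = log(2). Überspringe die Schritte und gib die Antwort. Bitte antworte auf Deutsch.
s(log(2)) = 2.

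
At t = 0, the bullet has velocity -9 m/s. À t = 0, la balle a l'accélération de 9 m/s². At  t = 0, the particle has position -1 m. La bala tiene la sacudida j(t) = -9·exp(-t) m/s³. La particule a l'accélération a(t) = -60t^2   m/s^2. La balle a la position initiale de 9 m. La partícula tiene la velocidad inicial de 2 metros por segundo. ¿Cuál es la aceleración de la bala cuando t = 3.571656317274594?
Para resolver esto, necesitamos tomar 1 integral de nuestra ecuación de la sacudida j(t) = -9·exp(-t). La integral de la sacudida es la aceleración. Usando a(0) = 9, obtenemos a(t) = 9·exp(-t). De la ecuación de la aceleración a(t) = 9·exp(-t), sustituimos t = 3.571656317274594 para obtener a = 0.252983315280191.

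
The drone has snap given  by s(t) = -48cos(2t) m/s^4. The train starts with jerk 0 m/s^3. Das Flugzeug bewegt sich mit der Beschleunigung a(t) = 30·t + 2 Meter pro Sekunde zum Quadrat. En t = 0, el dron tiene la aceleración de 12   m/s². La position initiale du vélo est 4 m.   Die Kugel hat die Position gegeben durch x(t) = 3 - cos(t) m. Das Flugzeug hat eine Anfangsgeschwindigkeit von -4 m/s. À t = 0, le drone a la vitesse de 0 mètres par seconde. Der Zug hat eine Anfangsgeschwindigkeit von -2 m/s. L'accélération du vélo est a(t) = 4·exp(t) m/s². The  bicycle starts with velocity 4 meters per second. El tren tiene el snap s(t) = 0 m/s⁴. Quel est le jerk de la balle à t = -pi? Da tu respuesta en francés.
En partant de la position x(t) = 3 - cos(t), nous prenons 3 dérivées. La dérivée de la position donne la vitesse: v(t) = sin(t). En prenant d/dt de v(t), nous trouvons a(t) = cos(t). En prenant d/dt de a(t), nous trouvons j(t) = -sin(t). En utilisant j(t) = -sin(t) et en substituant t = -pi, nous trouvons j = 0.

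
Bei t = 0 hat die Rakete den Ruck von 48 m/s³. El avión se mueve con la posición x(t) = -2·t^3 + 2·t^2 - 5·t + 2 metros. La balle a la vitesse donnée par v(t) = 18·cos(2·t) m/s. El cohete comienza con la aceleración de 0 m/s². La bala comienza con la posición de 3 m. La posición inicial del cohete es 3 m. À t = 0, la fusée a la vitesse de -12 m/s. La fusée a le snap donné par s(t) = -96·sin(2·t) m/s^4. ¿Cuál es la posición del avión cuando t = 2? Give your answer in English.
We have position x(t) = -2·t^3 + 2·t^2 - 5·t + 2. Substituting t = 2: x(2) = -16.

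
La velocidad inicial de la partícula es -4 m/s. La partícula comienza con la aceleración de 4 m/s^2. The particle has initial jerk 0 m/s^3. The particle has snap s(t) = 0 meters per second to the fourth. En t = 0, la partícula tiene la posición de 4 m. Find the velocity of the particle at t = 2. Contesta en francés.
Nous devons trouver la primitive de notre équation du snap s(t) = 0 3 fois. La primitive du snap, avec j(0) = 0, donne le jerk: j(t) = 0. En intégrant le jerk et en utilisant la condition initiale a(0) = 4, nous obtenons a(t) = 4. La primitive de l'accélération, avec v(0) = -4, donne la vitesse: v(t) = 4·t - 4. En utilisant v(t) = 4·t - 4 et en substituant t = 2, nous trouvons v = 4.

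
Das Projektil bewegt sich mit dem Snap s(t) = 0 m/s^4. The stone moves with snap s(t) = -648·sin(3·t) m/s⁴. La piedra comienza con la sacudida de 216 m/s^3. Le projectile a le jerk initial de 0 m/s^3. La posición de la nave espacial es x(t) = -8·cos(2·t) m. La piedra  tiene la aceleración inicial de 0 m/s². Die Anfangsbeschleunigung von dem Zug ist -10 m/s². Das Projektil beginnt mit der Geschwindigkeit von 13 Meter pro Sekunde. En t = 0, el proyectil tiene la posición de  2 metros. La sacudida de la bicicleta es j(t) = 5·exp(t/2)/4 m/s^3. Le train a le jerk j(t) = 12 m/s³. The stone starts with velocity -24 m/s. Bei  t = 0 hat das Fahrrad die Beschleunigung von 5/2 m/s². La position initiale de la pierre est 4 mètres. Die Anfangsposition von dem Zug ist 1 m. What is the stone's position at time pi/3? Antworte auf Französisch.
Nous devons trouver l'intégrale de notre équation du snap s(t) = -648·sin(3·t) 4 fois. En prenant ∫s(t)dt et en appliquant j(0) = 216, nous trouvons j(t) = 216·cos(3·t). La primitive du jerk est l'accélération. En utilisant a(0) = 0, nous obtenons a(t) = 72·sin(3·t). La primitive de l'accélération est la vitesse. En utilisant v(0) = -24, nous obtenons v(t) = -24·cos(3·t). En prenant ∫v(t)dt et en appliquant x(0) = 4, nous trouvons x(t) = 4 - 8·sin(3·t). En utilisant x(t) = 4 - 8·sin(3·t) et en substituant t = pi/3, nous trouvons x = 4.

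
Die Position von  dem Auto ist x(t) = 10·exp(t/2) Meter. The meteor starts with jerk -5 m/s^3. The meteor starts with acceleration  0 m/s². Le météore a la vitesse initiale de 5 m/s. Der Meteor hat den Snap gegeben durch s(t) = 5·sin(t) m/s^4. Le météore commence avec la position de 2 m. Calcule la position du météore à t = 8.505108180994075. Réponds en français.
Nous devons intégrer notre équation du snap s(t) = 5·sin(t) 4 fois. L'intégrale du snap, avec j(0) = -5, donne le jerk: j(t) = -5·cos(t). L'intégrale du jerk est l'accélération. En utilisant a(0) = 0, nous obtenons a(t) = -5·sin(t). L'intégrale de l'accélération, avec v(0) = 5, donne la vitesse: v(t) = 5·cos(t). L'intégrale de la vitesse est la position. En utilisant x(0) = 2, nous obtenons x(t) = 5·sin(t) + 2. En utilisant x(t) = 5·sin(t) + 2 et en substituant t = 8.505108180994075, nous trouvons x = 5.97700761296702.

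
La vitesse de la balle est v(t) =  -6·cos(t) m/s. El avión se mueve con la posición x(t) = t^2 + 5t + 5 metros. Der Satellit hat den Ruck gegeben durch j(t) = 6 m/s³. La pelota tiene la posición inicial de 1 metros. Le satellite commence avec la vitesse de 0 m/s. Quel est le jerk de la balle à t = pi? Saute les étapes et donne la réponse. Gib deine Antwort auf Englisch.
The jerk at t = pi is j = -6.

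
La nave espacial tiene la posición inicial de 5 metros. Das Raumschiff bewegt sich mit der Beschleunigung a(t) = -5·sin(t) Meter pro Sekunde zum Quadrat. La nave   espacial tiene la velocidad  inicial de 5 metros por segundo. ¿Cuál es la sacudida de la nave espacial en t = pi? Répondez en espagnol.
Partiendo de la aceleración a(t) = -5·sin(t), tomamos 1 derivada. La derivada de la aceleración da la sacudida: j(t) = -5·cos(t). De la ecuación de la sacudida j(t) = -5·cos(t), sustituimos t = pi para obtener j = 5.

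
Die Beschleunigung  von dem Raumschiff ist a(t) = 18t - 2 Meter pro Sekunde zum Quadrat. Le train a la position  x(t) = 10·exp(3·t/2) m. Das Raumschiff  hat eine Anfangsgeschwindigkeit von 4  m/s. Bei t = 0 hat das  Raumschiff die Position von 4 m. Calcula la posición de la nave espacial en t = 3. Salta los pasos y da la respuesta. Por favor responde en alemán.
Die Antwort ist 88.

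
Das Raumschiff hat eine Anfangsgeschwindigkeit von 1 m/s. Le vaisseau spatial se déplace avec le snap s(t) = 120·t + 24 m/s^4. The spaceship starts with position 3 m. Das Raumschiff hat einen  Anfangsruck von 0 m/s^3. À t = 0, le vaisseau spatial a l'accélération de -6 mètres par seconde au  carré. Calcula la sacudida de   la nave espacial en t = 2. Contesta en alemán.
Ausgehend von dem Snap s(t) = 120·t + 24, nehmen wir 1 Integral. Die Stammfunktion von dem Snap ist der Ruck. Mit j(0) = 0 erhalten wir j(t) = 12·t·(5·t + 2). Mit j(t) = 12·t·(5·t + 2) und Einsetzen von t = 2, finden wir j = 288.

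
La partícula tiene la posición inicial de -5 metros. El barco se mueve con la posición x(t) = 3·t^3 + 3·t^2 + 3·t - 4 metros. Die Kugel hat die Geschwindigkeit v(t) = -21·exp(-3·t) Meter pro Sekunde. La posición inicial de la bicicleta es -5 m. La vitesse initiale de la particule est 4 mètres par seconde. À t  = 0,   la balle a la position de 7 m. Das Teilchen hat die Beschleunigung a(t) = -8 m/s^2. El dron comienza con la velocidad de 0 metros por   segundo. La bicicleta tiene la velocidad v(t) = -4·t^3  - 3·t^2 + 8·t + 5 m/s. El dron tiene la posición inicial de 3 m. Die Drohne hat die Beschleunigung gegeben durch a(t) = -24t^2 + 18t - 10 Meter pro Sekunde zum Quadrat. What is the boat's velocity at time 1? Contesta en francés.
Pour résoudre ceci, nous devons prendre 1 dérivée de notre équation de la position x(t) = 3·t^3 + 3·t^2 + 3·t - 4. En dérivant la position, nous obtenons la vitesse: v(t) = 9·t^2 + 6·t + 3. Nous avons la vitesse v(t) = 9·t^2 + 6·t + 3. En substituant t = 1: v(1) = 18.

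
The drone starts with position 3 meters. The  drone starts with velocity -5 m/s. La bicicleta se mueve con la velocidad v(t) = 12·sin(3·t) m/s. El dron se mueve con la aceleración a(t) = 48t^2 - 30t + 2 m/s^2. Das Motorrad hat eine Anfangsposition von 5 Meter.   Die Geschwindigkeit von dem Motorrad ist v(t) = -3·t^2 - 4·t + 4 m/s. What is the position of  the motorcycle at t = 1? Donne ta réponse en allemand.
Wir müssen unsere Gleichung für die Geschwindigkeit v(t) = -3·t^2 - 4·t + 4 1-mal integrieren. Durch Integration von der Geschwindigkeit und Verwendung der Anfangsbedingung x(0) = 5, erhalten wir x(t) = -t^3 - 2·t^2 + 4·t + 5. Aus der Gleichung für die Position x(t) = -t^3 - 2·t^2 + 4·t + 5, setzen wir t = 1 ein und erhalten x = 6.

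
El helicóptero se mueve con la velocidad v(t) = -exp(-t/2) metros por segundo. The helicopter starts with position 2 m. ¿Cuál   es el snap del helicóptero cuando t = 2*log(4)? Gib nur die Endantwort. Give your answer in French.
Le snap à t = 2*log(4) est s = 1/32.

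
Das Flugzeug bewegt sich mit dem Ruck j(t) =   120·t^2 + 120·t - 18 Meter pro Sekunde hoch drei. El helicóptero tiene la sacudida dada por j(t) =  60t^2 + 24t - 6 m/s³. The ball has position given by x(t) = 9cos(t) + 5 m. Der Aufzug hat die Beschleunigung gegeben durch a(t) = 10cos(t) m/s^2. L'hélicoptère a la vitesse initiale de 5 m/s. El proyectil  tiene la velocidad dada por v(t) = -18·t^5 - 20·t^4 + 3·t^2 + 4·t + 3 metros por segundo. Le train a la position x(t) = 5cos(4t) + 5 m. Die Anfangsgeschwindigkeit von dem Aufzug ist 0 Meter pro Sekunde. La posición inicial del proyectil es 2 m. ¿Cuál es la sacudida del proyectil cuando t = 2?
Partiendo de la velocidad v(t) = -18·t^5 - 20·t^4 + 3·t^2 + 4·t + 3, tomamos 2 derivadas. La derivada de la velocidad da la aceleración: a(t) = -90·t^4 - 80·t^3 + 6·t + 4. Tomando d/dt de a(t), encontramos j(t) = -360·t^3 - 240·t^2 + 6. De la ecuación de la sacudida j(t) = -360·t^3 - 240·t^2 + 6, sustituimos t = 2 para obtener j = -3834.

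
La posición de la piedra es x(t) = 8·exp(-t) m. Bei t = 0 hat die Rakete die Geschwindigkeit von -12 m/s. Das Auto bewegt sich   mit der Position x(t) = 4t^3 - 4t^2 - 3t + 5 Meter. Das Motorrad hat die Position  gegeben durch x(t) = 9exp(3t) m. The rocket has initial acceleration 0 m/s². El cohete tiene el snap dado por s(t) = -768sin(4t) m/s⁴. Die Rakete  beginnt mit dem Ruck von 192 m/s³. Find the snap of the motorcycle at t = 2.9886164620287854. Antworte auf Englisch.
We must differentiate our position equation x(t) = 9·exp(3·t) 4 times. Taking d/dt of x(t), we find v(t) = 27·exp(3·t). The derivative of velocity gives acceleration: a(t) = 81·exp(3·t). Taking d/dt of a(t), we find j(t) = 243·exp(3·t). The derivative of jerk gives snap: s(t) = 729·exp(3·t). We have snap s(t) = 729·exp(3·t). Substituting t = 2.9886164620287854: s(2.9886164620287854) = 5708821.21489497.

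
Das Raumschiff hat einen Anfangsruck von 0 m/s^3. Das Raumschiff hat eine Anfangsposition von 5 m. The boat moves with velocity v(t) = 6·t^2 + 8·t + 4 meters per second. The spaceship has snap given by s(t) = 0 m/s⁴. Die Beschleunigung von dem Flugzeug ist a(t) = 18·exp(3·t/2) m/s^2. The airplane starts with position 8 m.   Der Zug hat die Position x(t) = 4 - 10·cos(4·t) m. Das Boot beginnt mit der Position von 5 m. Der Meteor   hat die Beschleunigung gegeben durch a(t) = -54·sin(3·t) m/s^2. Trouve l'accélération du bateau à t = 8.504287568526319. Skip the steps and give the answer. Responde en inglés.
The answer is 110.051450822316.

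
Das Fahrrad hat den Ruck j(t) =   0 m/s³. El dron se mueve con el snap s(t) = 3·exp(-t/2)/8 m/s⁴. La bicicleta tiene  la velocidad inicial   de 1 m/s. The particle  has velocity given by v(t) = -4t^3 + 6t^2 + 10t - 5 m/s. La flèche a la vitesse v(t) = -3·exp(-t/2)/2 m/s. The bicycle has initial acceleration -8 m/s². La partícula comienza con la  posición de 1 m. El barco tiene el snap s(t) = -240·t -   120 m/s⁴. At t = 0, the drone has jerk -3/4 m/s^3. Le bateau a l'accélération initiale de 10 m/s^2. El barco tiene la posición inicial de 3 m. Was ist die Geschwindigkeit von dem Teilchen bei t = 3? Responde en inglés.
Using v(t) = -4·t^3 + 6·t^2 + 10·t - 5 and substituting t = 3, we find v = -29.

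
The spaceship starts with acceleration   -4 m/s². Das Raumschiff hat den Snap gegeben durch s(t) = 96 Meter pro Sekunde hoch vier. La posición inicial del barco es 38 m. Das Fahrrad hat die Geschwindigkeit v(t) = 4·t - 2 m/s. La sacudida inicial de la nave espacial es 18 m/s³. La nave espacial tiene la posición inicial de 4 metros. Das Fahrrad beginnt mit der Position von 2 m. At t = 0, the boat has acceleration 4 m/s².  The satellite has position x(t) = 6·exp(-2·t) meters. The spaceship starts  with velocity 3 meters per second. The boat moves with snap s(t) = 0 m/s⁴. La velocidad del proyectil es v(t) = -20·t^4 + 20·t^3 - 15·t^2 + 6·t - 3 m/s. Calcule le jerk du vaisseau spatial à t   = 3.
Nous devons trouver l'intégrale de notre équation du snap s(t) = 96 1 fois. La primitive du snap est le jerk. En utilisant j(0) = 18, nous obtenons j(t) = 96·t + 18. En utilisant j(t) = 96·t + 18 et en substituant t = 3, nous trouvons j = 306.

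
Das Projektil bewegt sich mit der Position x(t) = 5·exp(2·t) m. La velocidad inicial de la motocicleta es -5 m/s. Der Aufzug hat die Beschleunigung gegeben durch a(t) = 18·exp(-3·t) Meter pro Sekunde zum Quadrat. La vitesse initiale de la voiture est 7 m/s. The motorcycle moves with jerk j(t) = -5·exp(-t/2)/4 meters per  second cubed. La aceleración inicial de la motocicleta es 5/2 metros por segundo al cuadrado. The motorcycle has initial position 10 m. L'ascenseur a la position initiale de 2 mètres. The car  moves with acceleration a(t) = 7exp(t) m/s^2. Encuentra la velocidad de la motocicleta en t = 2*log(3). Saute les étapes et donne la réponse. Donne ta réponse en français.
La réponse est -5/3.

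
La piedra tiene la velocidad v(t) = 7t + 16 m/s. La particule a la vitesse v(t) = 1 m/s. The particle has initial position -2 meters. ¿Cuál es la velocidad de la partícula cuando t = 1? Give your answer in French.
De l'équation de la vitesse v(t) = 1, nous substituons t = 1 pour obtenir v = 1.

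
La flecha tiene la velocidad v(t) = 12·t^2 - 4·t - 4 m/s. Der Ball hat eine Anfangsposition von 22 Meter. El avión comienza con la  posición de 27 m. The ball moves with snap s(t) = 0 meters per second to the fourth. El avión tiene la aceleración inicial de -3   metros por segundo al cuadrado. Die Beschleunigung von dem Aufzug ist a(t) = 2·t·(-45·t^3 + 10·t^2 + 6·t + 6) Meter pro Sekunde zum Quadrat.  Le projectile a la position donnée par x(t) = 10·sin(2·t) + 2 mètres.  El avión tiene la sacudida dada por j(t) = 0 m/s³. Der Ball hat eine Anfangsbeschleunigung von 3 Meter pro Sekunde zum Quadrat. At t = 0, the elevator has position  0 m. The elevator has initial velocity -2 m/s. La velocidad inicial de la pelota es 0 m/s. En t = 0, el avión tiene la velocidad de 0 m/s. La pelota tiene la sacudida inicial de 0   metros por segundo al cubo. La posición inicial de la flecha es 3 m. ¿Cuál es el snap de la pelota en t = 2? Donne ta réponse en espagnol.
Tenemos el snap s(t) = 0. Sustituyendo t = 2: s(2) = 0.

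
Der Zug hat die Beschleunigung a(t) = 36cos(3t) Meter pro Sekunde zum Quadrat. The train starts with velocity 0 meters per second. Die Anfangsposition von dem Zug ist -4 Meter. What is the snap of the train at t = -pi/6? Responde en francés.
En partant de l'accélération a(t) = 36·cos(3·t), nous prenons 2 dérivées. En prenant d/dt de a(t), nous trouvons j(t) = -108·sin(3·t). La dérivée du jerk donne le snap: s(t) = -324·cos(3·t). En utilisant s(t) = -324·cos(3·t) et en substituant t = -pi/6, nous trouvons s = 0.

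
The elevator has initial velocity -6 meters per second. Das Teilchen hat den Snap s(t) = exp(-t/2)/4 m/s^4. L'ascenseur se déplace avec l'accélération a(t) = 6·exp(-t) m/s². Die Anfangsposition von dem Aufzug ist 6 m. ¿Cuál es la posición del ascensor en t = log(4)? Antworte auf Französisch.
En partant de l'accélération a(t) = 6·exp(-t), nous prenons 2 intégrales. En prenant ∫a(t)dt et en appliquant v(0) = -6, nous trouvons v(t) = -6·exp(-t). L'intégrale de la vitesse, avec x(0) = 6, donne la position: x(t) = 6·exp(-t). En utilisant x(t) = 6·exp(-t) et en substituant t = log(4), nous trouvons x = 3/2.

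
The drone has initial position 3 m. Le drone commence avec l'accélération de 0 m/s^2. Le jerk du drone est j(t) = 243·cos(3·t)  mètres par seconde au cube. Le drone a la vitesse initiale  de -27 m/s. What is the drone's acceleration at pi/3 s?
To solve this, we need to take 1 antiderivative of our jerk equation j(t) = 243·cos(3·t). Integrating jerk and using the initial condition a(0) = 0, we get a(t) = 81·sin(3·t). We have acceleration a(t) = 81·sin(3·t). Substituting t = pi/3: a(pi/3) = 0.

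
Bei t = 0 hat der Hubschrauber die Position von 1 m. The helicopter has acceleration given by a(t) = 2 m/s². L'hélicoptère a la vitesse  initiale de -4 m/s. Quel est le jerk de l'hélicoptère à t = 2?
Nous devons dériver notre équation de l'accélération a(t) = 2 1 fois. En prenant d/dt de a(t), nous trouvons j(t) = 0. Nous avons le jerk j(t) = 0. En substituant t = 2: j(2) = 0.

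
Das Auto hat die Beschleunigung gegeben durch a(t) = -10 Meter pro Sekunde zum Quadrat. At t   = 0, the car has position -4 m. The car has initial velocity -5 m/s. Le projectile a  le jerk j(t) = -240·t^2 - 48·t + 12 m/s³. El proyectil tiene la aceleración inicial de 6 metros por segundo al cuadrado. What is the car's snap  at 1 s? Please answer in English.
To solve this, we need to take 2 derivatives of our acceleration equation a(t) = -10. The derivative of acceleration gives jerk: j(t) = 0. Differentiating jerk, we get snap: s(t) = 0. Using s(t) = 0 and substituting t = 1, we find s = 0.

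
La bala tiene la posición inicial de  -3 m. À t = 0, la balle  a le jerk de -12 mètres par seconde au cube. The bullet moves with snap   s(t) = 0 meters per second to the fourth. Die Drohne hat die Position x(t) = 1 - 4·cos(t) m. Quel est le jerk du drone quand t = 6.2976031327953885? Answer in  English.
Starting from position x(t) = 1 - 4·cos(t), we take 3 derivatives. Taking d/dt of x(t), we find v(t) = 4·sin(t). Taking d/dt of v(t), we find a(t) = 4·cos(t). Differentiating acceleration, we get jerk: j(t) = -4·sin(t). We have jerk j(t) = -4·sin(t). Substituting t = 6.2976031327953885: j(6.2976031327953885) = -0.0576693044261808.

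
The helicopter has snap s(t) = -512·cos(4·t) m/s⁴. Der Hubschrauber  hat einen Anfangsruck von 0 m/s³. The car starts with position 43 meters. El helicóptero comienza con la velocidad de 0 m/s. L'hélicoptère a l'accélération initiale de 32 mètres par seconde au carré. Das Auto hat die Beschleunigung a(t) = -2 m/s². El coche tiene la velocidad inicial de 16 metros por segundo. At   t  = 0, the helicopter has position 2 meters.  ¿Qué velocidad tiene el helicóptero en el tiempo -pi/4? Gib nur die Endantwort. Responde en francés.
À t = -pi/4, v = 0.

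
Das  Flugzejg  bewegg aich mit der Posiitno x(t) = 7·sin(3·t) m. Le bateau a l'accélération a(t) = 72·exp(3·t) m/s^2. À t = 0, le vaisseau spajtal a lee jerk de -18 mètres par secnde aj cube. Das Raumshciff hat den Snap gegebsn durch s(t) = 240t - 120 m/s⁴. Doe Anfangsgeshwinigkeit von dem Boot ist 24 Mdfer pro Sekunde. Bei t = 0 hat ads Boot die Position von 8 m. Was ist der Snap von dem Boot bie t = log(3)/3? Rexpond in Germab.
Ausgehend von der Beschleunigung a(t) = 72·exp(3·t), nehmen wir 2 Ableitungen. Mit d/dt von a(t) finden wir j(t) = 216·exp(3·t). Mit d/dt von j(t) finden wir s(t) = 648·exp(3·t). Wir haben den Snap s(t) = 648·exp(3·t). Durch Einsetzen von t = log(3)/3: s(log(3)/3) = 1944.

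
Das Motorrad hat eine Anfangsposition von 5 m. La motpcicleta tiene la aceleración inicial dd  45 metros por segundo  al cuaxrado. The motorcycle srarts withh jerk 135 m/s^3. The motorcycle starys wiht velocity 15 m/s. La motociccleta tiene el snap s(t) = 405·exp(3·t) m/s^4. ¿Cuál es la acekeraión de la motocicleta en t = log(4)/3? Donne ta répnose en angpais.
To solve this, we need to take 2 antiderivatives of our snap equation s(t) = 405·exp(3·t). Taking ∫s(t)dt and applying j(0) = 135, we find j(t) = 135·exp(3·t). The integral of jerk is acceleration. Using a(0) = 45, we get a(t) = 45·exp(3·t). From the given acceleration equation a(t) = 45·exp(3·t), we substitute t = log(4)/3 to get a = 180.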